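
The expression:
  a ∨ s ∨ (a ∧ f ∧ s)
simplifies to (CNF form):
a ∨ s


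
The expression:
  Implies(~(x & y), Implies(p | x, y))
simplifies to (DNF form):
y | (~p & ~x)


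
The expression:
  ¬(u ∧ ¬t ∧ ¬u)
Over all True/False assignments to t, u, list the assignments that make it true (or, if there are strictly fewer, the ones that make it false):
is always true.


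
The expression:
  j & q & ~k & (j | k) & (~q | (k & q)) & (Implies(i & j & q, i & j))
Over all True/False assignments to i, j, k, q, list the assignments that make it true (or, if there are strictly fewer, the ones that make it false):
is never true.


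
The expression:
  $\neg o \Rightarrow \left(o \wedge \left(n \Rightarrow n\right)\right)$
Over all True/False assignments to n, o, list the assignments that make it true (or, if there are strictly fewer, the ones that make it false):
is true only for:
  n=False, o=True;
  n=True, o=True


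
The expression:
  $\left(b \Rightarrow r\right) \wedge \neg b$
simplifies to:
$\neg b$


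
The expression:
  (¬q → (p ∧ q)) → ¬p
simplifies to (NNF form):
¬p ∨ ¬q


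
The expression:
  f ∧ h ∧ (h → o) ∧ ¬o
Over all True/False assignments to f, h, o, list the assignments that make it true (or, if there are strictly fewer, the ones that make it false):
is never true.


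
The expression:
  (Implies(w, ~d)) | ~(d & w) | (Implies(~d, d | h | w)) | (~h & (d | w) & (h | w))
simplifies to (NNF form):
True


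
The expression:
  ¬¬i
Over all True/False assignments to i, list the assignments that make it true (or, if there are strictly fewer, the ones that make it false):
is true only for:
  i=True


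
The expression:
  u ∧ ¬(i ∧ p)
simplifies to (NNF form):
u ∧ (¬i ∨ ¬p)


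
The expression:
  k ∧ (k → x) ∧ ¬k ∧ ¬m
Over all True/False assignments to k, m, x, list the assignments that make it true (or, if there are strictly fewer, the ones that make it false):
is never true.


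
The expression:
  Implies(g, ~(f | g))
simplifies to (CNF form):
~g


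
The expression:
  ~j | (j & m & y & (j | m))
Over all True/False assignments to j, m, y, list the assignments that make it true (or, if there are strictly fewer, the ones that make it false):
is false only for:
  j=True, m=False, y=False;
  j=True, m=False, y=True;
  j=True, m=True, y=False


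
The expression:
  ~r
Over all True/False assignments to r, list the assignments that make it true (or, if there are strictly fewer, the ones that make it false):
is true only for:
  r=False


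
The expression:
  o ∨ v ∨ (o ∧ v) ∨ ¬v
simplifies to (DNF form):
True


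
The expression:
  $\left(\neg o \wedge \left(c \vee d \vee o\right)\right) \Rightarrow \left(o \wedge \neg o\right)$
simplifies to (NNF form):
$o \vee \left(\neg c \wedge \neg d\right)$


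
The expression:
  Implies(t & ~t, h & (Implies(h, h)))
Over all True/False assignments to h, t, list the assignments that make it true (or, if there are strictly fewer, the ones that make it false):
is always true.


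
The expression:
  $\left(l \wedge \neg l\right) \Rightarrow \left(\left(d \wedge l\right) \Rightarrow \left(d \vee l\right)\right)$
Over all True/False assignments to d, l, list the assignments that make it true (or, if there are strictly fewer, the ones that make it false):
is always true.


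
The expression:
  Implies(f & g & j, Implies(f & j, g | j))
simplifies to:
True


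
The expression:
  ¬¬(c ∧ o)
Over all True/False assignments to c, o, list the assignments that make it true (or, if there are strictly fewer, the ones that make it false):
is true only for:
  c=True, o=True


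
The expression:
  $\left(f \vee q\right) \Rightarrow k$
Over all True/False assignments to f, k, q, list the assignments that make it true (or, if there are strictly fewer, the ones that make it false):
is false only for:
  f=False, k=False, q=True;
  f=True, k=False, q=False;
  f=True, k=False, q=True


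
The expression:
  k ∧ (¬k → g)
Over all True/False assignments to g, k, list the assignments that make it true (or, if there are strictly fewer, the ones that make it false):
is true only for:
  g=False, k=True;
  g=True, k=True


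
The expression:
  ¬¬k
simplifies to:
k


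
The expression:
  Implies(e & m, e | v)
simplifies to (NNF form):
True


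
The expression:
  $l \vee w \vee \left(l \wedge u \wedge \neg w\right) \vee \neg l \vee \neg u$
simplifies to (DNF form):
$\text{True}$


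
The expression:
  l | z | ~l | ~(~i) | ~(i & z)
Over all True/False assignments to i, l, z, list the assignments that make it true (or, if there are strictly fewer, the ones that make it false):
is always true.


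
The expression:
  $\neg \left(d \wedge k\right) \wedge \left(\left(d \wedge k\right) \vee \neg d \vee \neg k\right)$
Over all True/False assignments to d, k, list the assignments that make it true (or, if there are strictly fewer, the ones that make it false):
is false only for:
  d=True, k=True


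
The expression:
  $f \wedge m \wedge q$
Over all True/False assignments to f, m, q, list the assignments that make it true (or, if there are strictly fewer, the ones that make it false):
is true only for:
  f=True, m=True, q=True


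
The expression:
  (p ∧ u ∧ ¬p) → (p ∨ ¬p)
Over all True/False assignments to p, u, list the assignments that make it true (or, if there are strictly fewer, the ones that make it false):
is always true.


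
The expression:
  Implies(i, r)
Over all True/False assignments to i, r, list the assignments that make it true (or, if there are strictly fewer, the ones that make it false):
is false only for:
  i=True, r=False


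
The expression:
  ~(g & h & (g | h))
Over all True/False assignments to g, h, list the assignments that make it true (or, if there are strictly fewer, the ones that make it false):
is false only for:
  g=True, h=True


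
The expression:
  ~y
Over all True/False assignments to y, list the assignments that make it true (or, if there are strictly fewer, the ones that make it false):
is true only for:
  y=False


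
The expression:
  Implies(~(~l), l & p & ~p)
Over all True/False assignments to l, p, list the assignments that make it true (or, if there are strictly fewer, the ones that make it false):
is true only for:
  l=False, p=False;
  l=False, p=True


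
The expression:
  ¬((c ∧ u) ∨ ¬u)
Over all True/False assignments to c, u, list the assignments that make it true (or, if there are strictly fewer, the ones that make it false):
is true only for:
  c=False, u=True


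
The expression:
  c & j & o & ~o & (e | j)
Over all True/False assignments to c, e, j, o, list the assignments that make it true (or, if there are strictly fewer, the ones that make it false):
is never true.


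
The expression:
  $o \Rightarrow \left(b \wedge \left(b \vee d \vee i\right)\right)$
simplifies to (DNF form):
$b \vee \neg o$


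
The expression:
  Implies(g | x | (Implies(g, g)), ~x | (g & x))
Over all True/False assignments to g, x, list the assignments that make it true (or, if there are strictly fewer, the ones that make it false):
is false only for:
  g=False, x=True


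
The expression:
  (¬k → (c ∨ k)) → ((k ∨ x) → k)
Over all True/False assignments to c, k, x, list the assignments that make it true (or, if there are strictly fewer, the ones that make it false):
is false only for:
  c=True, k=False, x=True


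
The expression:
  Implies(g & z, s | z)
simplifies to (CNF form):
True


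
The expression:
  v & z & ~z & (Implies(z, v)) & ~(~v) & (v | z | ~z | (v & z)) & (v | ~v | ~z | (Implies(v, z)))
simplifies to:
False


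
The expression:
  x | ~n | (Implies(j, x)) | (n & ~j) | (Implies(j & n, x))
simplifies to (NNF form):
x | ~j | ~n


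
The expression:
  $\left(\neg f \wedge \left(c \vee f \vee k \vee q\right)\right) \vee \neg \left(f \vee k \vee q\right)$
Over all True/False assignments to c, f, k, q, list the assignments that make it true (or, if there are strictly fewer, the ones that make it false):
is true only for:
  c=False, f=False, k=False, q=False;
  c=False, f=False, k=False, q=True;
  c=False, f=False, k=True, q=False;
  c=False, f=False, k=True, q=True;
  c=True, f=False, k=False, q=False;
  c=True, f=False, k=False, q=True;
  c=True, f=False, k=True, q=False;
  c=True, f=False, k=True, q=True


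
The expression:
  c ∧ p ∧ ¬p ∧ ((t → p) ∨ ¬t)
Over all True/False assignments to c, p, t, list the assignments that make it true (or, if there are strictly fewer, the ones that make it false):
is never true.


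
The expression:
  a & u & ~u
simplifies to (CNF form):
False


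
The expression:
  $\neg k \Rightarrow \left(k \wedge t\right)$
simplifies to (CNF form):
$k$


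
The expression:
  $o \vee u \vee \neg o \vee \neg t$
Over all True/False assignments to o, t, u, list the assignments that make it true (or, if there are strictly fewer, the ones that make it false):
is always true.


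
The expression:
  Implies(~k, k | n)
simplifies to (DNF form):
k | n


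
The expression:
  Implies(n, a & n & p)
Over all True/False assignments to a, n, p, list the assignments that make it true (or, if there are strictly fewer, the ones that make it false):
is false only for:
  a=False, n=True, p=False;
  a=False, n=True, p=True;
  a=True, n=True, p=False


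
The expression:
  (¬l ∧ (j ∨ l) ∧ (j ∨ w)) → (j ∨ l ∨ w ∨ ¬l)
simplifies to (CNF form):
True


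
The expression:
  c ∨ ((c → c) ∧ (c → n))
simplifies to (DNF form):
True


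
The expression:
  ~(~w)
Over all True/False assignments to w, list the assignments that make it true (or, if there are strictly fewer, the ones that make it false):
is true only for:
  w=True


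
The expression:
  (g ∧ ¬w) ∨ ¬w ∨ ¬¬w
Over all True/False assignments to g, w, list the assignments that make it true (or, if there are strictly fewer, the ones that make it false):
is always true.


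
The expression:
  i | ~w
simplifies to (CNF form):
i | ~w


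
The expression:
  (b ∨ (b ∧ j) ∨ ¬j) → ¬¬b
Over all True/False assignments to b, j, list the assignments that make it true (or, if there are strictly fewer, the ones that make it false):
is false only for:
  b=False, j=False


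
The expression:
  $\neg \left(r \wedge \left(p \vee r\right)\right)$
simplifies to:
$\neg r$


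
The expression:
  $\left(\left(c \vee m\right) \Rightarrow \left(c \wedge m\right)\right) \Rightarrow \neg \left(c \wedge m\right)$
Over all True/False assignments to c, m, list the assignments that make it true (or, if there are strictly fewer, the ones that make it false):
is false only for:
  c=True, m=True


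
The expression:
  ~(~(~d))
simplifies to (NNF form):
~d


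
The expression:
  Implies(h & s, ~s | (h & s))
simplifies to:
True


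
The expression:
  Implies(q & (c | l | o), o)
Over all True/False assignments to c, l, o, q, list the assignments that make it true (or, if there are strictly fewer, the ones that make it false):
is false only for:
  c=False, l=True, o=False, q=True;
  c=True, l=False, o=False, q=True;
  c=True, l=True, o=False, q=True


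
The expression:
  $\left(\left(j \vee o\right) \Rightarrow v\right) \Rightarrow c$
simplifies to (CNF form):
$\left(c \vee \neg v\right) \wedge \left(c \vee j \vee o\right)$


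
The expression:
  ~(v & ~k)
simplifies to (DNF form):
k | ~v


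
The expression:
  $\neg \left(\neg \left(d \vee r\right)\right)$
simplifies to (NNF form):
$d \vee r$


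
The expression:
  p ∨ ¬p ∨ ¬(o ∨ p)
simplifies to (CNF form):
True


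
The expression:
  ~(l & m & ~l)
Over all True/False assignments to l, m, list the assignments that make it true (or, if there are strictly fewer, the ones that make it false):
is always true.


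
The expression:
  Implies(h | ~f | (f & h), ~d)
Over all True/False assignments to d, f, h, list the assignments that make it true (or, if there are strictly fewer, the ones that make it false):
is false only for:
  d=True, f=False, h=False;
  d=True, f=False, h=True;
  d=True, f=True, h=True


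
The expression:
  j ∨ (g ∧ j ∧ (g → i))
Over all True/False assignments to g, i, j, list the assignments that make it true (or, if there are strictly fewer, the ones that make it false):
is true only for:
  g=False, i=False, j=True;
  g=False, i=True, j=True;
  g=True, i=False, j=True;
  g=True, i=True, j=True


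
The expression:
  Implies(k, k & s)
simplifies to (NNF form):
s | ~k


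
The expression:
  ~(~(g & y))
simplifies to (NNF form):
g & y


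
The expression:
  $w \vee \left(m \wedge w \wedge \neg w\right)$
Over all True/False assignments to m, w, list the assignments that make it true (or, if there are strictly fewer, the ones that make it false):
is true only for:
  m=False, w=True;
  m=True, w=True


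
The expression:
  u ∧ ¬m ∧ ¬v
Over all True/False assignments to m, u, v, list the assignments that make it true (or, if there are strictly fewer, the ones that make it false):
is true only for:
  m=False, u=True, v=False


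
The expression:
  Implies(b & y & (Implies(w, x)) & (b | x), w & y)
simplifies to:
w | ~b | ~y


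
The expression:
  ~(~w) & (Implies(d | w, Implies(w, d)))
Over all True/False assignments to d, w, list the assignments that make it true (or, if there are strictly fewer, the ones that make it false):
is true only for:
  d=True, w=True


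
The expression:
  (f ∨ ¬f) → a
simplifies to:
a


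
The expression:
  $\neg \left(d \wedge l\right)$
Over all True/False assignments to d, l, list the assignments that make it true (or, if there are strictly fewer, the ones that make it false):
is false only for:
  d=True, l=True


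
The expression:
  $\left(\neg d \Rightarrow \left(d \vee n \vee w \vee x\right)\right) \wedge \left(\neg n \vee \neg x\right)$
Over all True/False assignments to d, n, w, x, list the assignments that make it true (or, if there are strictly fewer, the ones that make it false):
is false only for:
  d=False, n=False, w=False, x=False;
  d=False, n=True, w=False, x=True;
  d=False, n=True, w=True, x=True;
  d=True, n=True, w=False, x=True;
  d=True, n=True, w=True, x=True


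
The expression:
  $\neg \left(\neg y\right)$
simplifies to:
$y$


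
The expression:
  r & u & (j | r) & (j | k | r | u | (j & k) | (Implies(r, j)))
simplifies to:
r & u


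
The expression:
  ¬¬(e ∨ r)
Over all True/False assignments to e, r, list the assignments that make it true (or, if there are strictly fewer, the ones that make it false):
is false only for:
  e=False, r=False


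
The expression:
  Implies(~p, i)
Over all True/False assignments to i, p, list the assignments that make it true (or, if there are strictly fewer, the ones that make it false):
is false only for:
  i=False, p=False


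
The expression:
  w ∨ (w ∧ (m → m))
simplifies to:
w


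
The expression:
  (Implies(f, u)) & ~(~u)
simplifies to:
u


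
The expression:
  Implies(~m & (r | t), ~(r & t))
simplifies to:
m | ~r | ~t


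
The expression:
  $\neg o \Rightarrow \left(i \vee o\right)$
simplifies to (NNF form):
$i \vee o$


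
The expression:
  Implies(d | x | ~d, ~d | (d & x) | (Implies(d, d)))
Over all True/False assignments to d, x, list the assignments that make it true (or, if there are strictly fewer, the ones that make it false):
is always true.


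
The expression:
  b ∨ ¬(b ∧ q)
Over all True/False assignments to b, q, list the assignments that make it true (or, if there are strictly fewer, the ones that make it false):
is always true.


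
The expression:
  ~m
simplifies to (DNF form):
~m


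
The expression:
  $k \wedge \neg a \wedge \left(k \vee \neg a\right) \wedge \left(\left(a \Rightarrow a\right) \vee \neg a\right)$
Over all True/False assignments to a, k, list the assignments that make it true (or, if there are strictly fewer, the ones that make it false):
is true only for:
  a=False, k=True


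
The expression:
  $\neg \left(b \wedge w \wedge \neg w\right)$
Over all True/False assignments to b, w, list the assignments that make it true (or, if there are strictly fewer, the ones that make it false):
is always true.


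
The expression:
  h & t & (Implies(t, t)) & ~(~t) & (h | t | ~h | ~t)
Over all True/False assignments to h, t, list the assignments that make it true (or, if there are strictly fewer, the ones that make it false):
is true only for:
  h=True, t=True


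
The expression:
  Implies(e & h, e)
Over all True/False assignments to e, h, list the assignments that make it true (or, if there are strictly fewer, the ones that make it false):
is always true.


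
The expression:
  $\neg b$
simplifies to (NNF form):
$\neg b$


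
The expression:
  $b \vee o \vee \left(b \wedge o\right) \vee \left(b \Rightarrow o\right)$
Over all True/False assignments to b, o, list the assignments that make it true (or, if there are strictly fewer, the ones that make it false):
is always true.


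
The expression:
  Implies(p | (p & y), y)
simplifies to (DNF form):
y | ~p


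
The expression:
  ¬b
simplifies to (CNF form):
¬b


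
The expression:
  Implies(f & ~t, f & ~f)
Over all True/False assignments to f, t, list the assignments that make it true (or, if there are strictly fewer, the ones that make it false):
is false only for:
  f=True, t=False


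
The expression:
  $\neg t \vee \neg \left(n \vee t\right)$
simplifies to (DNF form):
$\neg t$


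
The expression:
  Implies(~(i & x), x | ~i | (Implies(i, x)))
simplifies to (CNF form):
x | ~i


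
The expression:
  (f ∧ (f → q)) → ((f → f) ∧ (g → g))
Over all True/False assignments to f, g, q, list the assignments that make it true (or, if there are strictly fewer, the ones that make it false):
is always true.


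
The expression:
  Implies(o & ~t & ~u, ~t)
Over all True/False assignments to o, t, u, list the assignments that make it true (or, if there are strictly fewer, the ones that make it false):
is always true.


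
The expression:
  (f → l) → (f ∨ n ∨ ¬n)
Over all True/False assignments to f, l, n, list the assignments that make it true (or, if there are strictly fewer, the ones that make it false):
is always true.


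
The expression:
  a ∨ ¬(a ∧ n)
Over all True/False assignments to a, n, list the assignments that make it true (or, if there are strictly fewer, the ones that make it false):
is always true.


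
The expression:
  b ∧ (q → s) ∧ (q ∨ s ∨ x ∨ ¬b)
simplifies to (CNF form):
b ∧ (s ∨ x) ∧ (s ∨ ¬q)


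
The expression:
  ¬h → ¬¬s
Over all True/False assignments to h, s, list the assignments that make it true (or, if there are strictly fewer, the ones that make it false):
is false only for:
  h=False, s=False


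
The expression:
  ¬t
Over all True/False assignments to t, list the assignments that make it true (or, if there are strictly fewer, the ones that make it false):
is true only for:
  t=False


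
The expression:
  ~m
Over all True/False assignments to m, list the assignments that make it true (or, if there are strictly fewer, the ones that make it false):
is true only for:
  m=False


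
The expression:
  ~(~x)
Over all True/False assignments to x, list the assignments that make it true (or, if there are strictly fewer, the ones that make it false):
is true only for:
  x=True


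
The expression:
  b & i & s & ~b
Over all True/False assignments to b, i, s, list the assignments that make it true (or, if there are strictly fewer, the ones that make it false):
is never true.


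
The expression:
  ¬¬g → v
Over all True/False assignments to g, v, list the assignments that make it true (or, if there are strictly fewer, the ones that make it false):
is false only for:
  g=True, v=False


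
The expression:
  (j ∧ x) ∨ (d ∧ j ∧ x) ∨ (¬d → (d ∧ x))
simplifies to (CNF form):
(d ∨ j) ∧ (d ∨ x)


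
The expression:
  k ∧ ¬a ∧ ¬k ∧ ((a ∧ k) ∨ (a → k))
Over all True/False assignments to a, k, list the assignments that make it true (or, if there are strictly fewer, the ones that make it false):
is never true.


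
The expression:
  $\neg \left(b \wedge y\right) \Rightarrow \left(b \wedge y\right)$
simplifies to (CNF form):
$b \wedge y$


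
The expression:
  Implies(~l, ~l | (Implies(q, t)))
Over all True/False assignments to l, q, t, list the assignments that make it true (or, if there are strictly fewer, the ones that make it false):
is always true.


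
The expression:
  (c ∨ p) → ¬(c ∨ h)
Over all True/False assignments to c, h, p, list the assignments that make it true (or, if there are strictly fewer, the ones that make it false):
is true only for:
  c=False, h=False, p=False;
  c=False, h=False, p=True;
  c=False, h=True, p=False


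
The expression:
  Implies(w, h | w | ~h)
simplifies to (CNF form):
True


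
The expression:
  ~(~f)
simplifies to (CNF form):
f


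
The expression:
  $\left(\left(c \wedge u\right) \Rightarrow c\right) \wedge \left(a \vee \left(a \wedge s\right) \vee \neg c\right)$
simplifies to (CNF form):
$a \vee \neg c$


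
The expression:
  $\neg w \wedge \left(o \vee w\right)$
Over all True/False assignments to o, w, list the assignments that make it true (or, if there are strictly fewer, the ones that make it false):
is true only for:
  o=True, w=False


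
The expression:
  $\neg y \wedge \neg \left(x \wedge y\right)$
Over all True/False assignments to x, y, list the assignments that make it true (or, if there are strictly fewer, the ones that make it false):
is true only for:
  x=False, y=False;
  x=True, y=False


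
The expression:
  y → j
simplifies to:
j ∨ ¬y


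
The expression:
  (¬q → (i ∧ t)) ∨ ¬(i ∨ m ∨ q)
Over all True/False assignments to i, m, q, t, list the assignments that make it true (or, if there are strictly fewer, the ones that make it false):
is false only for:
  i=False, m=True, q=False, t=False;
  i=False, m=True, q=False, t=True;
  i=True, m=False, q=False, t=False;
  i=True, m=True, q=False, t=False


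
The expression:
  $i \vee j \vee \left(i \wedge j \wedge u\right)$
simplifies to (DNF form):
$i \vee j$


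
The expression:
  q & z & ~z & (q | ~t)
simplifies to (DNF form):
False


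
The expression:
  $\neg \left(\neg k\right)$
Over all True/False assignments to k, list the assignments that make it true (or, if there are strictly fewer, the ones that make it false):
is true only for:
  k=True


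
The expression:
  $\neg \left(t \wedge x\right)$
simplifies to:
$\neg t \vee \neg x$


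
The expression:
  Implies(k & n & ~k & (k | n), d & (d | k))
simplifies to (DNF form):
True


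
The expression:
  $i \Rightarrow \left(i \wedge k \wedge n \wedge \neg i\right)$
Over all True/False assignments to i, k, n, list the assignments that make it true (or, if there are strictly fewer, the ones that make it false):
is true only for:
  i=False, k=False, n=False;
  i=False, k=False, n=True;
  i=False, k=True, n=False;
  i=False, k=True, n=True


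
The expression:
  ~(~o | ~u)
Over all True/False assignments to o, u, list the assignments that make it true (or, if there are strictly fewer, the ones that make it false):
is true only for:
  o=True, u=True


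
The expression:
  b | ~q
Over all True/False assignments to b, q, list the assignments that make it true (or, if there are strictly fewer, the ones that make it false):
is false only for:
  b=False, q=True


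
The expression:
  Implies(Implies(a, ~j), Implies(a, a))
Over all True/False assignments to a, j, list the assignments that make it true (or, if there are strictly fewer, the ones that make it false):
is always true.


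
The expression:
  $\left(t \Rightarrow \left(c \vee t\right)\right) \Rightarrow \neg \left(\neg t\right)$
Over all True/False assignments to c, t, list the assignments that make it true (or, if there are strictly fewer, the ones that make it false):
is true only for:
  c=False, t=True;
  c=True, t=True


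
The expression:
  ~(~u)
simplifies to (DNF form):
u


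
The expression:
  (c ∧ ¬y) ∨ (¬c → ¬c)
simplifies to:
True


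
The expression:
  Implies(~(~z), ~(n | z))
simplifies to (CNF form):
~z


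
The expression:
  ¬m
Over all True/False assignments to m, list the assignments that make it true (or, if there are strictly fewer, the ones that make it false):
is true only for:
  m=False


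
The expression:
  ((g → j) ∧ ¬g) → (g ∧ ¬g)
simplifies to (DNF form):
g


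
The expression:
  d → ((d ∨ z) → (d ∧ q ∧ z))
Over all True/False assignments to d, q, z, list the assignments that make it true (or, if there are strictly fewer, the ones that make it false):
is false only for:
  d=True, q=False, z=False;
  d=True, q=False, z=True;
  d=True, q=True, z=False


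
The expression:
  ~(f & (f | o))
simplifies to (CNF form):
~f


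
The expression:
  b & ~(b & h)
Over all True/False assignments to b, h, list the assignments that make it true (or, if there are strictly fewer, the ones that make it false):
is true only for:
  b=True, h=False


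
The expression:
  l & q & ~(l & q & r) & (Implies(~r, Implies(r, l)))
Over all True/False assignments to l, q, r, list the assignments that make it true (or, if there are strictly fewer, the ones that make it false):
is true only for:
  l=True, q=True, r=False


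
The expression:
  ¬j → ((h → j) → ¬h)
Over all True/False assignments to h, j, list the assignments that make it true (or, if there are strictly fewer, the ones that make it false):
is always true.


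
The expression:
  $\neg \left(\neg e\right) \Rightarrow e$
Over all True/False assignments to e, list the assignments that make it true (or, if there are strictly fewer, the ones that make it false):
is always true.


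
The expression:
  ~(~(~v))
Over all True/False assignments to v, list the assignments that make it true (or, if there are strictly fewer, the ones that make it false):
is true only for:
  v=False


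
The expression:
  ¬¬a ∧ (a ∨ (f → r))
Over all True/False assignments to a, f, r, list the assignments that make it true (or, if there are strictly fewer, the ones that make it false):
is true only for:
  a=True, f=False, r=False;
  a=True, f=False, r=True;
  a=True, f=True, r=False;
  a=True, f=True, r=True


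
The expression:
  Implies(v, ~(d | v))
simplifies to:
~v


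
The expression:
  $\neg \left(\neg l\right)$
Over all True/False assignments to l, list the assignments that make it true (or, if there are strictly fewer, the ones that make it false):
is true only for:
  l=True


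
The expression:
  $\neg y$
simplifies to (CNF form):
$\neg y$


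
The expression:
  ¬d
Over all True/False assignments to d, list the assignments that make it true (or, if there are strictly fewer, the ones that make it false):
is true only for:
  d=False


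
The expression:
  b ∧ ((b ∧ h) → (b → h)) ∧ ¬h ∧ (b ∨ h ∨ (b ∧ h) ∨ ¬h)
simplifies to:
b ∧ ¬h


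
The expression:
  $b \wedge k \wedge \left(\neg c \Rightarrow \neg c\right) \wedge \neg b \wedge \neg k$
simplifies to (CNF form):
$\text{False}$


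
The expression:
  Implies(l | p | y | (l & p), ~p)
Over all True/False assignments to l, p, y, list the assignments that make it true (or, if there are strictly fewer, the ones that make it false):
is true only for:
  l=False, p=False, y=False;
  l=False, p=False, y=True;
  l=True, p=False, y=False;
  l=True, p=False, y=True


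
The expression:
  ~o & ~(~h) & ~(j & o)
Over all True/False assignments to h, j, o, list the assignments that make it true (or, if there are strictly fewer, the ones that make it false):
is true only for:
  h=True, j=False, o=False;
  h=True, j=True, o=False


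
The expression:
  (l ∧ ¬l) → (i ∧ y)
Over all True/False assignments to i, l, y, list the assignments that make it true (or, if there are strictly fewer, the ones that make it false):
is always true.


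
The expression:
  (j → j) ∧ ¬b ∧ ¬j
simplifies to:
¬b ∧ ¬j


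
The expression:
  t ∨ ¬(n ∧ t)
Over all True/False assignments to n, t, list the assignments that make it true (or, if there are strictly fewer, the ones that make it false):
is always true.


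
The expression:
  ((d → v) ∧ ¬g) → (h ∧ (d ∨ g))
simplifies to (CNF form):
(d ∨ g) ∧ (g ∨ h ∨ ¬v)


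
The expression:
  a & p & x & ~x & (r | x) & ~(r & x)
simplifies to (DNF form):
False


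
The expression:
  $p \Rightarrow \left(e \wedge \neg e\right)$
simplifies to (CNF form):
$\neg p$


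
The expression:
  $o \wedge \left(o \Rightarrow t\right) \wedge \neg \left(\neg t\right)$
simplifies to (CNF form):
$o \wedge t$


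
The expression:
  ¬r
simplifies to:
¬r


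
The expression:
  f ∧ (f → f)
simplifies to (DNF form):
f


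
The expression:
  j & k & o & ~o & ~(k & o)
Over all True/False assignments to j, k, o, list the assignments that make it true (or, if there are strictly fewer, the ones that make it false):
is never true.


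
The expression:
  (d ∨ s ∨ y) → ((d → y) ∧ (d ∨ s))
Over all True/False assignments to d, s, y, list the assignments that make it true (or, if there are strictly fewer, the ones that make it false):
is false only for:
  d=False, s=False, y=True;
  d=True, s=False, y=False;
  d=True, s=True, y=False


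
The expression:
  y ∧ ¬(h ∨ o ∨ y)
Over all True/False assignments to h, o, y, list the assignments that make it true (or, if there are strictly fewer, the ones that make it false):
is never true.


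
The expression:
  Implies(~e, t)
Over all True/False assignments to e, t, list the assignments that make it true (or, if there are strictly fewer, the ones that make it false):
is false only for:
  e=False, t=False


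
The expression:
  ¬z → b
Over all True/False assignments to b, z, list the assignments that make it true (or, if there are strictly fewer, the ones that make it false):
is false only for:
  b=False, z=False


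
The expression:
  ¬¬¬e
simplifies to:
¬e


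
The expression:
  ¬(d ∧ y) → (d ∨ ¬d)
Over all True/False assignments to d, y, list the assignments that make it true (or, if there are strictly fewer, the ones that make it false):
is always true.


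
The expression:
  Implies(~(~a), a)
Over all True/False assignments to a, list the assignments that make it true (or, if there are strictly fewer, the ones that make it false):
is always true.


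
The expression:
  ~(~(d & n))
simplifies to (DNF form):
d & n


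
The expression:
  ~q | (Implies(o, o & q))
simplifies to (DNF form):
True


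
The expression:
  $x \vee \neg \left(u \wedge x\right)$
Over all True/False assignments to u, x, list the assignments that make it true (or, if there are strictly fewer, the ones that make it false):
is always true.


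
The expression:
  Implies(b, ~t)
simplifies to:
~b | ~t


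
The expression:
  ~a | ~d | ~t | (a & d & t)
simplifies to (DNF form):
True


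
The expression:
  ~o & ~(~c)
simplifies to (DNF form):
c & ~o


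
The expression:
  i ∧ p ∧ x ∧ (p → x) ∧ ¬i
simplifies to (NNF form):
False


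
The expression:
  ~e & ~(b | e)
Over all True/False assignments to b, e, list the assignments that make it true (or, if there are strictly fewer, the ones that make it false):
is true only for:
  b=False, e=False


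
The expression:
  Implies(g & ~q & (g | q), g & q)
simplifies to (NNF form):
q | ~g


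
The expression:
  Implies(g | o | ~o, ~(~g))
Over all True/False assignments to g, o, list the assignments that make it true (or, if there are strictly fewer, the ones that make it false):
is true only for:
  g=True, o=False;
  g=True, o=True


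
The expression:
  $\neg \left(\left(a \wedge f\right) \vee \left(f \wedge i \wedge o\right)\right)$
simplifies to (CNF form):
$\left(\neg a \vee \neg f\right) \wedge \left(\neg f \vee \neg i \vee \neg o\right)$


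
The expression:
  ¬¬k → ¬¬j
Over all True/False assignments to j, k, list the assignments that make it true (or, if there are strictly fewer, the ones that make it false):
is false only for:
  j=False, k=True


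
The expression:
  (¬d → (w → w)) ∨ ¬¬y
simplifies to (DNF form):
True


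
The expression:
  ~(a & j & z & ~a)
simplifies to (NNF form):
True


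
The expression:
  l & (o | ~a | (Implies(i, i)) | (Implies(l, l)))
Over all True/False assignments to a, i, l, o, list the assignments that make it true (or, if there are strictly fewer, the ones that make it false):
is true only for:
  a=False, i=False, l=True, o=False;
  a=False, i=False, l=True, o=True;
  a=False, i=True, l=True, o=False;
  a=False, i=True, l=True, o=True;
  a=True, i=False, l=True, o=False;
  a=True, i=False, l=True, o=True;
  a=True, i=True, l=True, o=False;
  a=True, i=True, l=True, o=True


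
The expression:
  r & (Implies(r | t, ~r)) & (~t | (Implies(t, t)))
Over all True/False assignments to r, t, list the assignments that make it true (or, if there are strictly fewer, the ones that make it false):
is never true.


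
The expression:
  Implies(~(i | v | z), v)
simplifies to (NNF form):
i | v | z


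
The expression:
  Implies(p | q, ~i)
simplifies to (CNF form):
(~i | ~p) & (~i | ~q)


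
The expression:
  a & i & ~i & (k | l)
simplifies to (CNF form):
False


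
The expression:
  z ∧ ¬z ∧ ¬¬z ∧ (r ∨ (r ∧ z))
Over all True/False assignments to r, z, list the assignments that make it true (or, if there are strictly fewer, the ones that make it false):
is never true.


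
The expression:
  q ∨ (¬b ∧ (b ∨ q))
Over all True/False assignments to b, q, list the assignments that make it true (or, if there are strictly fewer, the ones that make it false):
is true only for:
  b=False, q=True;
  b=True, q=True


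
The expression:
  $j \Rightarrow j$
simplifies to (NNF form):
$\text{True}$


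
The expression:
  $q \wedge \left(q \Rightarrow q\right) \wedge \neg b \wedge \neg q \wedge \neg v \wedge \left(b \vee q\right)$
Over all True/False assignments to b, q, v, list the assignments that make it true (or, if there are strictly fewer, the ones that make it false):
is never true.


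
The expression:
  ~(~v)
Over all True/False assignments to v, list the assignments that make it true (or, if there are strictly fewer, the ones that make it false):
is true only for:
  v=True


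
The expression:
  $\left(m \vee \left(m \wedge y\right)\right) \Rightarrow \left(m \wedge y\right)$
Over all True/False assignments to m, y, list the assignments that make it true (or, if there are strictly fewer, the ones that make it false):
is false only for:
  m=True, y=False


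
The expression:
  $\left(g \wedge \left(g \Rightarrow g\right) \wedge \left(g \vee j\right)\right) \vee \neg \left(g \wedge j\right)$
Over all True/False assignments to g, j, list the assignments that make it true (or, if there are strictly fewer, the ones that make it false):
is always true.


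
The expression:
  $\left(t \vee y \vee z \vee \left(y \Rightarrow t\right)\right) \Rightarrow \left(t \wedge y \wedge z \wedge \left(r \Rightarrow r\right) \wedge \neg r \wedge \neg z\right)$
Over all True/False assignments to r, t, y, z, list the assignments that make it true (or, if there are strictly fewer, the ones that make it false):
is never true.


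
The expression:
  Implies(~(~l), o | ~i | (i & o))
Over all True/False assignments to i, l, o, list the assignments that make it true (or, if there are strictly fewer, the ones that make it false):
is false only for:
  i=True, l=True, o=False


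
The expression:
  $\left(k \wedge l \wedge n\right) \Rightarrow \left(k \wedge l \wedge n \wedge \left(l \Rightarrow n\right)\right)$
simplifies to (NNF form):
$\text{True}$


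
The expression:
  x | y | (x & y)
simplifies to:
x | y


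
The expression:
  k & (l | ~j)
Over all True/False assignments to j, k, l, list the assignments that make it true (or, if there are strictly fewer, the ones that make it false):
is true only for:
  j=False, k=True, l=False;
  j=False, k=True, l=True;
  j=True, k=True, l=True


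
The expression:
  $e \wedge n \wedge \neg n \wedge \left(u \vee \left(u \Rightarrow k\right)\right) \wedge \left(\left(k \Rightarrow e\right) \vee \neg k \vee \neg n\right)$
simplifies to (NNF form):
$\text{False}$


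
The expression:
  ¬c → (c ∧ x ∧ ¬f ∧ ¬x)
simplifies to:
c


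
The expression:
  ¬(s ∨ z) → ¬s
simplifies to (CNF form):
True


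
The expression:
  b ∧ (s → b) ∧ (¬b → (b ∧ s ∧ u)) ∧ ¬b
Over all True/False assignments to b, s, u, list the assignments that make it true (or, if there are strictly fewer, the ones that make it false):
is never true.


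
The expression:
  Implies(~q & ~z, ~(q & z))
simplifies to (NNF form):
True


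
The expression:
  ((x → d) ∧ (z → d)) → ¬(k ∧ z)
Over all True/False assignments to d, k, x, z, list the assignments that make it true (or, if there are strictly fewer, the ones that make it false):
is false only for:
  d=True, k=True, x=False, z=True;
  d=True, k=True, x=True, z=True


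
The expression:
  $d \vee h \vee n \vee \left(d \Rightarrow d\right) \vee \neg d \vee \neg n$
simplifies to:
$\text{True}$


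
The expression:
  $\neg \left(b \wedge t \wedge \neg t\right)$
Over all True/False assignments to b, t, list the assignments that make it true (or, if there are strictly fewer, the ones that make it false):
is always true.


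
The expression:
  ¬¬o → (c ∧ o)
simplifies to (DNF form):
c ∨ ¬o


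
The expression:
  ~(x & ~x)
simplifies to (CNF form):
True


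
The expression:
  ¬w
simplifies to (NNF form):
¬w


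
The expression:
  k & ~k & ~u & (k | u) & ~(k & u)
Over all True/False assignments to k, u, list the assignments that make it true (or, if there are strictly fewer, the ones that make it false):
is never true.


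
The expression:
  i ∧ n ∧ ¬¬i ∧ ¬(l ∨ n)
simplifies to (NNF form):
False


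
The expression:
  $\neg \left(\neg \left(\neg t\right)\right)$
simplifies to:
$\neg t$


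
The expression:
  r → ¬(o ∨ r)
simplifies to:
¬r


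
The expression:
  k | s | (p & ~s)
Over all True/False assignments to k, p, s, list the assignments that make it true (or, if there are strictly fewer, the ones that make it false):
is false only for:
  k=False, p=False, s=False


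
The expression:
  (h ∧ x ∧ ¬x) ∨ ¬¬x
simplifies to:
x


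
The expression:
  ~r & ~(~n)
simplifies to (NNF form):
n & ~r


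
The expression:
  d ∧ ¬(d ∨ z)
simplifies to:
False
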